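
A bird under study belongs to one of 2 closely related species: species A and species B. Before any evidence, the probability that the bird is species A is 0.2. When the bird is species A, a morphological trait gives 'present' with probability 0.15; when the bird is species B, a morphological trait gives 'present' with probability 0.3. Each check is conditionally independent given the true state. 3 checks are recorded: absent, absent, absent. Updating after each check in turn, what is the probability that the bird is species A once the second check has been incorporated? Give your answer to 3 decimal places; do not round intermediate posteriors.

After 'absent': P(species A) = 0.85·0.2000 / (0.85·0.2000 + 0.7·0.8000) ≈ 0.2329
After 'absent': P(species A) = 0.85·0.2329 / (0.85·0.2329 + 0.7·0.7671) ≈ 0.2693

0.269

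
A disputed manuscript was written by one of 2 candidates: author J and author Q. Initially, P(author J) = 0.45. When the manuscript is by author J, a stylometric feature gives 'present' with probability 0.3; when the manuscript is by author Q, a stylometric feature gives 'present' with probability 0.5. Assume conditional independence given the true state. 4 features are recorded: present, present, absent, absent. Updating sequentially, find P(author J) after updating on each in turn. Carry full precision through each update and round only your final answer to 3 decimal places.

After 'present': P(author J) = 0.3·0.4500 / (0.3·0.4500 + 0.5·0.5500) ≈ 0.3293
After 'present': P(author J) = 0.3·0.3293 / (0.3·0.3293 + 0.5·0.6707) ≈ 0.2275
After 'absent': P(author J) = 0.7·0.2275 / (0.7·0.2275 + 0.5·0.7725) ≈ 0.2920
After 'absent': P(author J) = 0.7·0.2920 / (0.7·0.2920 + 0.5·0.7080) ≈ 0.3660

0.366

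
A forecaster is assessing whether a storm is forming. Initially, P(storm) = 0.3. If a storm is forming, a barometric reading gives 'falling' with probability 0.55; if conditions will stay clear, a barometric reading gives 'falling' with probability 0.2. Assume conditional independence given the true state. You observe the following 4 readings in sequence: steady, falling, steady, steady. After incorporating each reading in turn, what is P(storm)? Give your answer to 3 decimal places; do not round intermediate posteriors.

After 'steady': P(storm) = 0.45·0.3000 / (0.45·0.3000 + 0.8·0.7000) ≈ 0.1942
After 'falling': P(storm) = 0.55·0.1942 / (0.55·0.1942 + 0.2·0.8058) ≈ 0.3987
After 'steady': P(storm) = 0.45·0.3987 / (0.45·0.3987 + 0.8·0.6013) ≈ 0.2716
After 'steady': P(storm) = 0.45·0.2716 / (0.45·0.2716 + 0.8·0.7284) ≈ 0.1734

0.173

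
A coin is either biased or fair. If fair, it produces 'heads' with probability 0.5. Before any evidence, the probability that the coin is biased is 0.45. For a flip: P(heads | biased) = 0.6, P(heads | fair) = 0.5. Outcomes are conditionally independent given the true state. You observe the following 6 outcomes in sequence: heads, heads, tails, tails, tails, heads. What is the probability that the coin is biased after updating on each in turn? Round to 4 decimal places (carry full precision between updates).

After 'heads': P(biased) = 0.6·0.4500 / (0.6·0.4500 + 0.5·0.5500) ≈ 0.4954
After 'heads': P(biased) = 0.6·0.4954 / (0.6·0.4954 + 0.5·0.5046) ≈ 0.5409
After 'tails': P(biased) = 0.4·0.5409 / (0.4·0.5409 + 0.5·0.4591) ≈ 0.4852
After 'tails': P(biased) = 0.4·0.4852 / (0.4·0.4852 + 0.5·0.5148) ≈ 0.4299
After 'tails': P(biased) = 0.4·0.4299 / (0.4·0.4299 + 0.5·0.5701) ≈ 0.3763
After 'heads': P(biased) = 0.6·0.3763 / (0.6·0.3763 + 0.5·0.6237) ≈ 0.4199

0.4199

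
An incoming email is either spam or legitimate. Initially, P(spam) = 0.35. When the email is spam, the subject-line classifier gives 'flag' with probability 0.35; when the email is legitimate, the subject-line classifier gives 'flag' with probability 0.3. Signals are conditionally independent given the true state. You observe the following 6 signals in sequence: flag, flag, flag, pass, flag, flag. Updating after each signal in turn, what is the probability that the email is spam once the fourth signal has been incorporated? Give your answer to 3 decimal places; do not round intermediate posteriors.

After 'flag': P(spam) = 0.35·0.3500 / (0.35·0.3500 + 0.3·0.6500) ≈ 0.3858
After 'flag': P(spam) = 0.35·0.3858 / (0.35·0.3858 + 0.3·0.6142) ≈ 0.4229
After 'flag': P(spam) = 0.35·0.4229 / (0.35·0.4229 + 0.3·0.5771) ≈ 0.4609
After 'pass': P(spam) = 0.65·0.4609 / (0.65·0.4609 + 0.7·0.5391) ≈ 0.4426

0.443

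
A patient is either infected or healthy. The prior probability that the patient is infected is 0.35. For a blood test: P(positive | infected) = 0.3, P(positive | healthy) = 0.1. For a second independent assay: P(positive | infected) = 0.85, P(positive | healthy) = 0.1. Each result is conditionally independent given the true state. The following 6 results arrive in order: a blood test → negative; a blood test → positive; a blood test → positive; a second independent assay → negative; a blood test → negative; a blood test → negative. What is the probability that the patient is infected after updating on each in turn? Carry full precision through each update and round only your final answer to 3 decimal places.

After a blood test='negative': P(infected) = 0.7·0.3500 / (0.7·0.3500 + 0.9·0.6500) ≈ 0.2952
After a blood test='positive': P(infected) = 0.3·0.2952 / (0.3·0.2952 + 0.1·0.7048) ≈ 0.5568
After a blood test='positive': P(infected) = 0.3·0.5568 / (0.3·0.5568 + 0.1·0.4432) ≈ 0.7903
After a second independent assay='negative': P(infected) = 0.15·0.7903 / (0.15·0.7903 + 0.9·0.2097) ≈ 0.3858
After a blood test='negative': P(infected) = 0.7·0.3858 / (0.7·0.3858 + 0.9·0.6142) ≈ 0.3282
After a blood test='negative': P(infected) = 0.7·0.3282 / (0.7·0.3282 + 0.9·0.6718) ≈ 0.2754

0.275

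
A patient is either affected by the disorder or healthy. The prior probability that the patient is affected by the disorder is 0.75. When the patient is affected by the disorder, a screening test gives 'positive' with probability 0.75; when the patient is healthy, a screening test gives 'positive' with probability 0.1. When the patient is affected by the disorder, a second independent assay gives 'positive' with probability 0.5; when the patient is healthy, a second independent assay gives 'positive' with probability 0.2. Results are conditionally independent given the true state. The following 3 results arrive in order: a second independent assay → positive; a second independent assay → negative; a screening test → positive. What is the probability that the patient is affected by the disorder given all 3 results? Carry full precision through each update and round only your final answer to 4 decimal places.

After a second independent assay='positive': P(affected) = 0.5·0.7500 / (0.5·0.7500 + 0.2·0.2500) ≈ 0.8824
After a second independent assay='negative': P(affected) = 0.5·0.8824 / (0.5·0.8824 + 0.8·0.1176) ≈ 0.8242
After a screening test='positive': P(affected) = 0.75·0.8242 / (0.75·0.8242 + 0.1·0.1758) ≈ 0.9723

0.9723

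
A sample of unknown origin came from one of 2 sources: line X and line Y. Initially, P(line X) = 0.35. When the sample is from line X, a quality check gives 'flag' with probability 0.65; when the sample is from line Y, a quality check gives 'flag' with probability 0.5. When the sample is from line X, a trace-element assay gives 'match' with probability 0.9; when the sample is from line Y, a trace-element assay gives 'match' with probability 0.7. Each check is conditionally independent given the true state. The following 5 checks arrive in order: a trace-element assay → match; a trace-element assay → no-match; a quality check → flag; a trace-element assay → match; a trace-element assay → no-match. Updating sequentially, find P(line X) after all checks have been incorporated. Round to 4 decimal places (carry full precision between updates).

After a trace-element assay='match': P(line X) = 0.9·0.3500 / (0.9·0.3500 + 0.7·0.6500) ≈ 0.4091
After a trace-element assay='no-match': P(line X) = 0.1·0.4091 / (0.1·0.4091 + 0.3·0.5909) ≈ 0.1875
After a quality check='flag': P(line X) = 0.65·0.1875 / (0.65·0.1875 + 0.5·0.8125) ≈ 0.2308
After a trace-element assay='match': P(line X) = 0.9·0.2308 / (0.9·0.2308 + 0.7·0.7692) ≈ 0.2784
After a trace-element assay='no-match': P(line X) = 0.1·0.2784 / (0.1·0.2784 + 0.3·0.7216) ≈ 0.1139

0.1139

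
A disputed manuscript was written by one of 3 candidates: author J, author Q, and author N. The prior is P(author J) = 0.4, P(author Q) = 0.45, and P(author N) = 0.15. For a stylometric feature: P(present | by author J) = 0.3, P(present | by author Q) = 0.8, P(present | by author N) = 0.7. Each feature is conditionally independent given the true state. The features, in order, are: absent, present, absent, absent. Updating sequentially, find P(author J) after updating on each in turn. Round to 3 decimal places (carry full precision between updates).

After 'absent': normaliser = 0.7·0.4000 + 0.2·0.4500 + 0.3·0.1500; P(author J) ≈ 0.6747, P(author Q) ≈ 0.2169, P(author N) ≈ 0.1084
After 'present': normaliser = 0.3·0.6747 + 0.8·0.2169 + 0.7·0.1084; P(author J) ≈ 0.4480, P(author Q) ≈ 0.3840, P(author N) ≈ 0.1680
After 'absent': normaliser = 0.7·0.4480 + 0.2·0.3840 + 0.3·0.1680; P(author J) ≈ 0.7114, P(author Q) ≈ 0.1742, P(author N) ≈ 0.1143
After 'absent': normaliser = 0.7·0.7114 + 0.2·0.1742 + 0.3·0.1143; P(author J) ≈ 0.8781, P(author Q) ≈ 0.0614, P(author N) ≈ 0.0605

0.878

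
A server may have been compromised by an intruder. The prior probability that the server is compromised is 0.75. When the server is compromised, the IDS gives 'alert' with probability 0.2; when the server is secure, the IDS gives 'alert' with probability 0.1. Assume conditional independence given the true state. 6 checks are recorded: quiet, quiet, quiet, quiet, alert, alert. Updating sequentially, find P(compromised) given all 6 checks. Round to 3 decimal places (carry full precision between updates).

0.882

After 'quiet': P(compromised) = 0.8·0.7500 / (0.8·0.7500 + 0.9·0.2500) ≈ 0.7273
After 'quiet': P(compromised) = 0.8·0.7273 / (0.8·0.7273 + 0.9·0.2727) ≈ 0.7033
After 'quiet': P(compromised) = 0.8·0.7033 / (0.8·0.7033 + 0.9·0.2967) ≈ 0.6781
After 'quiet': P(compromised) = 0.8·0.6781 / (0.8·0.6781 + 0.9·0.3219) ≈ 0.6519
After 'alert': P(compromised) = 0.2·0.6519 / (0.2·0.6519 + 0.1·0.3481) ≈ 0.7893
After 'alert': P(compromised) = 0.2·0.7893 / (0.2·0.7893 + 0.1·0.2107) ≈ 0.8822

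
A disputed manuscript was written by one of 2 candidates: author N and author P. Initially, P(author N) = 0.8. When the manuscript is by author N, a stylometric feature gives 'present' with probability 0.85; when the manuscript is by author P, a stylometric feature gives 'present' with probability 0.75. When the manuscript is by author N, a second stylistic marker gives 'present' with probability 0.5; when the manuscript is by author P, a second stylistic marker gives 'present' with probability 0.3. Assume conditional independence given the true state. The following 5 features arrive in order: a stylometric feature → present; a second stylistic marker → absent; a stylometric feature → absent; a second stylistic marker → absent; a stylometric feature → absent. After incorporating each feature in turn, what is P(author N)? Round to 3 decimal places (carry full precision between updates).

0.454

Apply Bayes' rule sequentially, carrying P(author N) forward.
After a stylometric feature='present': P(author N) = 0.85·0.8000 / (0.85·0.8000 + 0.75·0.2000) ≈ 0.8193
After a second stylistic marker='absent': P(author N) = 0.5·0.8193 / (0.5·0.8193 + 0.7·0.1807) ≈ 0.7640
After a stylometric feature='absent': P(author N) = 0.15·0.7640 / (0.15·0.7640 + 0.25·0.2360) ≈ 0.6602
After a second stylistic marker='absent': P(author N) = 0.5·0.6602 / (0.5·0.6602 + 0.7·0.3398) ≈ 0.5812
After a stylometric feature='absent': P(author N) = 0.15·0.5812 / (0.15·0.5812 + 0.25·0.4188) ≈ 0.4543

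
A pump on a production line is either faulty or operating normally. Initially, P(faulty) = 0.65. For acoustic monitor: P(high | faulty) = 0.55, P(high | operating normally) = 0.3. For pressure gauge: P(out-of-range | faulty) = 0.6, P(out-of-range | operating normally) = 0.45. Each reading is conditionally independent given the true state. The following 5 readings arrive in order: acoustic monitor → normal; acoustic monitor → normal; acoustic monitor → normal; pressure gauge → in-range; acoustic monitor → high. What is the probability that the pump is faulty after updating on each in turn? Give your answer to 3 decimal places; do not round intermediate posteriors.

After acoustic monitor='normal': P(faulty) = 0.45·0.6500 / (0.45·0.6500 + 0.7·0.3500) ≈ 0.5442
After acoustic monitor='normal': P(faulty) = 0.45·0.5442 / (0.45·0.5442 + 0.7·0.4558) ≈ 0.4342
After acoustic monitor='normal': P(faulty) = 0.45·0.4342 / (0.45·0.4342 + 0.7·0.5658) ≈ 0.3304
After pressure gauge='in-range': P(faulty) = 0.4·0.3304 / (0.4·0.3304 + 0.55·0.6696) ≈ 0.2641
After acoustic monitor='high': P(faulty) = 0.55·0.2641 / (0.55·0.2641 + 0.3·0.7359) ≈ 0.3968

0.397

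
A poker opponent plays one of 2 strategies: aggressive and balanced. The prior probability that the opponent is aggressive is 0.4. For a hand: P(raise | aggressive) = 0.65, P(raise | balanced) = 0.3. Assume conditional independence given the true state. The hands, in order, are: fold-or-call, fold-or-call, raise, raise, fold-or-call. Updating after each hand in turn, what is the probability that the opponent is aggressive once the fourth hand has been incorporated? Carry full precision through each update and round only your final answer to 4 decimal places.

0.4390

Apply Bayes' rule sequentially, carrying P(aggressive) forward.
After 'fold-or-call': P(aggressive) = 0.35·0.4000 / (0.35·0.4000 + 0.7·0.6000) ≈ 0.2500
After 'fold-or-call': P(aggressive) = 0.35·0.2500 / (0.35·0.2500 + 0.7·0.7500) ≈ 0.1429
After 'raise': P(aggressive) = 0.65·0.1429 / (0.65·0.1429 + 0.3·0.8571) ≈ 0.2653
After 'raise': P(aggressive) = 0.65·0.2653 / (0.65·0.2653 + 0.3·0.7347) ≈ 0.4390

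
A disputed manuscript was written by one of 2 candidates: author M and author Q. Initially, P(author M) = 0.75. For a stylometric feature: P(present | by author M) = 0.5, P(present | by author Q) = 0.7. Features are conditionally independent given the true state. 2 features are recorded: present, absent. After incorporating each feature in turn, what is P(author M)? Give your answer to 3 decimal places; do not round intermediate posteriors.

0.781

After 'present': P(author M) = 0.5·0.7500 / (0.5·0.7500 + 0.7·0.2500) ≈ 0.6818
After 'absent': P(author M) = 0.5·0.6818 / (0.5·0.6818 + 0.3·0.3182) ≈ 0.7812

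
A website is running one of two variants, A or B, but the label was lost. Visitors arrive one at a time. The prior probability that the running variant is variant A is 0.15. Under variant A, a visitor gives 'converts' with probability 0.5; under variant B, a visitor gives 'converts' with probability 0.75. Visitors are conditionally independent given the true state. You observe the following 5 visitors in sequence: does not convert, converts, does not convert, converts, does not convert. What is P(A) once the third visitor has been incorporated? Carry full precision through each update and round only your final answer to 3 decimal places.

Apply Bayes' rule sequentially, carrying P(A) forward.
After 'does not convert': P(A) = 0.5·0.1500 / (0.5·0.1500 + 0.25·0.8500) ≈ 0.2609
After 'converts': P(A) = 0.5·0.2609 / (0.5·0.2609 + 0.75·0.7391) ≈ 0.1905
After 'does not convert': P(A) = 0.5·0.1905 / (0.5·0.1905 + 0.25·0.8095) ≈ 0.3200

0.320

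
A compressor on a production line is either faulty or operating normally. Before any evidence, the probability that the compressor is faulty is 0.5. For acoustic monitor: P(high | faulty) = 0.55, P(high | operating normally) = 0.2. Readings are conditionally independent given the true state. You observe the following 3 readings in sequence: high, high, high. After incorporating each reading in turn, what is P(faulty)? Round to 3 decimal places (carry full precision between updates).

Apply Bayes' rule sequentially, carrying P(faulty) forward.
After 'high': P(faulty) = 0.55·0.5000 / (0.55·0.5000 + 0.2·0.5000) ≈ 0.7333
After 'high': P(faulty) = 0.55·0.7333 / (0.55·0.7333 + 0.2·0.2667) ≈ 0.8832
After 'high': P(faulty) = 0.55·0.8832 / (0.55·0.8832 + 0.2·0.1168) ≈ 0.9541

0.954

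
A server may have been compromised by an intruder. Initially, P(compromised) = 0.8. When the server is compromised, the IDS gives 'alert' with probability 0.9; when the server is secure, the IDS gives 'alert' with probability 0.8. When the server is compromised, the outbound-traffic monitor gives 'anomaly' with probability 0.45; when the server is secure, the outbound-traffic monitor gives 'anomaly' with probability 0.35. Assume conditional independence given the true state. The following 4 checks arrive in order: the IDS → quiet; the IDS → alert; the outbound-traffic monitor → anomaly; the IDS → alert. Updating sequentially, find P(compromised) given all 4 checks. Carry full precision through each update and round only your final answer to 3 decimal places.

0.765

After the IDS='quiet': P(compromised) = 0.1·0.8000 / (0.1·0.8000 + 0.2·0.2000) ≈ 0.6667
After the IDS='alert': P(compromised) = 0.9·0.6667 / (0.9·0.6667 + 0.8·0.3333) ≈ 0.6923
After the outbound-traffic monitor='anomaly': P(compromised) = 0.45·0.6923 / (0.45·0.6923 + 0.35·0.3077) ≈ 0.7431
After the IDS='alert': P(compromised) = 0.9·0.7431 / (0.9·0.7431 + 0.8·0.2569) ≈ 0.7650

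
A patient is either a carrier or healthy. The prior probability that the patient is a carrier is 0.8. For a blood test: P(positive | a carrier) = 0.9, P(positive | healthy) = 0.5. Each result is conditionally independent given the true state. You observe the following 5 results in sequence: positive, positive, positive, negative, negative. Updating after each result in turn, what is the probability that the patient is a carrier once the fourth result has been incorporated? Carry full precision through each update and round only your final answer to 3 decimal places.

0.823

After 'positive': P(carrier) = 0.9·0.8000 / (0.9·0.8000 + 0.5·0.2000) ≈ 0.8780
After 'positive': P(carrier) = 0.9·0.8780 / (0.9·0.8780 + 0.5·0.1220) ≈ 0.9284
After 'positive': P(carrier) = 0.9·0.9284 / (0.9·0.9284 + 0.5·0.0716) ≈ 0.9589
After 'negative': P(carrier) = 0.1·0.9589 / (0.1·0.9589 + 0.5·0.0411) ≈ 0.8235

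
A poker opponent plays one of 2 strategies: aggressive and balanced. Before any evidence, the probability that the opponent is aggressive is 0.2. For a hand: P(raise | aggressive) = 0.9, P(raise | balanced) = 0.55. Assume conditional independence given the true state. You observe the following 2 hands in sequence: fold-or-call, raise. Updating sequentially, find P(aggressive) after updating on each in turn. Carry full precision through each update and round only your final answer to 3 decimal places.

0.083

After 'fold-or-call': P(aggressive) = 0.1·0.2000 / (0.1·0.2000 + 0.45·0.8000) ≈ 0.0526
After 'raise': P(aggressive) = 0.9·0.0526 / (0.9·0.0526 + 0.55·0.9474) ≈ 0.0833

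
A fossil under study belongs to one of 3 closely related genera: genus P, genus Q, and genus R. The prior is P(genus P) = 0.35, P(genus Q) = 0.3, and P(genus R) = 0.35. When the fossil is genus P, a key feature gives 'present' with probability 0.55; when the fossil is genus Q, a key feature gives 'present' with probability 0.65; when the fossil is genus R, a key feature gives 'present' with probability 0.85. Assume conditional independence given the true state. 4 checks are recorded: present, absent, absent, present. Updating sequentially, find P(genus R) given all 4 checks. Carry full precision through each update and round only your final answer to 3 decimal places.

0.133

After 'present': normaliser = 0.55·0.3500 + 0.65·0.3000 + 0.85·0.3500; P(genus P) ≈ 0.2810, P(genus Q) ≈ 0.2847, P(genus R) ≈ 0.4343
After 'absent': normaliser = 0.45·0.2810 + 0.35·0.2847 + 0.15·0.4343; P(genus P) ≈ 0.4342, P(genus Q) ≈ 0.3421, P(genus R) ≈ 0.2237
After 'absent': normaliser = 0.45·0.4342 + 0.35·0.3421 + 0.15·0.2237; P(genus P) ≈ 0.5604, P(genus Q) ≈ 0.3434, P(genus R) ≈ 0.0962
After 'present': normaliser = 0.55·0.5604 + 0.65·0.3434 + 0.85·0.0962; P(genus P) ≈ 0.5026, P(genus Q) ≈ 0.3640, P(genus R) ≈ 0.1334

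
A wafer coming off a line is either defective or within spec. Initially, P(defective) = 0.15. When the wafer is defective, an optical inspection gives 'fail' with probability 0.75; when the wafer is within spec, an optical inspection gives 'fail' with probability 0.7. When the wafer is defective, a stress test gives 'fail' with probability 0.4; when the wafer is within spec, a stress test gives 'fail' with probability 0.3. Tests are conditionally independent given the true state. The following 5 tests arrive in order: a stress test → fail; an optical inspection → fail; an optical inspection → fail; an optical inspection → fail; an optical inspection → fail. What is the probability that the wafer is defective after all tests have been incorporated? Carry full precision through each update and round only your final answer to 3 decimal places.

0.237

After a stress test='fail': P(defective) = 0.4·0.1500 / (0.4·0.1500 + 0.3·0.8500) ≈ 0.1905
After an optical inspection='fail': P(defective) = 0.75·0.1905 / (0.75·0.1905 + 0.7·0.8095) ≈ 0.2013
After an optical inspection='fail': P(defective) = 0.75·0.2013 / (0.75·0.2013 + 0.7·0.7987) ≈ 0.2127
After an optical inspection='fail': P(defective) = 0.75·0.2127 / (0.75·0.2127 + 0.7·0.7873) ≈ 0.2244
After an optical inspection='fail': P(defective) = 0.75·0.2244 / (0.75·0.2244 + 0.7·0.7756) ≈ 0.2367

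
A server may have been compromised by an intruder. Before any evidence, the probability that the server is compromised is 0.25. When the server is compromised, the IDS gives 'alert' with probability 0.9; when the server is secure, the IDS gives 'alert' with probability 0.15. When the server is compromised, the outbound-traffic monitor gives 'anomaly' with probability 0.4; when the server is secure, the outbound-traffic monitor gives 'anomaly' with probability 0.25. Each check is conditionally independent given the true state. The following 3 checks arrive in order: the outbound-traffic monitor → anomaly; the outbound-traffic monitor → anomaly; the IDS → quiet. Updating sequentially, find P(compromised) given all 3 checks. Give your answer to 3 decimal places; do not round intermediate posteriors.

After the outbound-traffic monitor='anomaly': P(compromised) = 0.4·0.2500 / (0.4·0.2500 + 0.25·0.7500) ≈ 0.3478
After the outbound-traffic monitor='anomaly': P(compromised) = 0.4·0.3478 / (0.4·0.3478 + 0.25·0.6522) ≈ 0.4604
After the IDS='quiet': P(compromised) = 0.1·0.4604 / (0.1·0.4604 + 0.85·0.5396) ≈ 0.0912

0.091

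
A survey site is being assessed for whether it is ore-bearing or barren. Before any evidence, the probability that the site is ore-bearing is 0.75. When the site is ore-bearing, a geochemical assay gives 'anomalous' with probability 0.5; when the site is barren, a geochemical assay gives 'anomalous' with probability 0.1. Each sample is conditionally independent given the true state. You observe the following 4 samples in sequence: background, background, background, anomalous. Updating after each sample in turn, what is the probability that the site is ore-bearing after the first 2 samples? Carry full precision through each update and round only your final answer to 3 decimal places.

0.481

After 'background': P(ore) = 0.5·0.7500 / (0.5·0.7500 + 0.9·0.2500) ≈ 0.6250
After 'background': P(ore) = 0.5·0.6250 / (0.5·0.6250 + 0.9·0.3750) ≈ 0.4808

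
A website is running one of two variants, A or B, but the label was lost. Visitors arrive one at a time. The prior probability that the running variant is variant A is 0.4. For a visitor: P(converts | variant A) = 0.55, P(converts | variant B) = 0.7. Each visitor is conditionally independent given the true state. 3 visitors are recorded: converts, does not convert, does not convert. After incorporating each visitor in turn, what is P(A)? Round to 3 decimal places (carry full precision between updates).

0.541

Each posterior becomes the prior for the next update.
After 'converts': P(A) = 0.55·0.4000 / (0.55·0.4000 + 0.7·0.6000) ≈ 0.3438
After 'does not convert': P(A) = 0.45·0.3438 / (0.45·0.3438 + 0.3·0.6562) ≈ 0.4400
After 'does not convert': P(A) = 0.45·0.4400 / (0.45·0.4400 + 0.3·0.5600) ≈ 0.5410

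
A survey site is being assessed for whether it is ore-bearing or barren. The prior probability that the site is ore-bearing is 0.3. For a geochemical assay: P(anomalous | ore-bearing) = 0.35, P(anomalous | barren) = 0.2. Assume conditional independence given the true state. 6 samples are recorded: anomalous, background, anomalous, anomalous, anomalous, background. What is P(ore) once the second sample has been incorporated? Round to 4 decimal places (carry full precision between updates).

0.3786

After 'anomalous': P(ore) = 0.35·0.3000 / (0.35·0.3000 + 0.2·0.7000) ≈ 0.4286
After 'background': P(ore) = 0.65·0.4286 / (0.65·0.4286 + 0.8·0.5714) ≈ 0.3786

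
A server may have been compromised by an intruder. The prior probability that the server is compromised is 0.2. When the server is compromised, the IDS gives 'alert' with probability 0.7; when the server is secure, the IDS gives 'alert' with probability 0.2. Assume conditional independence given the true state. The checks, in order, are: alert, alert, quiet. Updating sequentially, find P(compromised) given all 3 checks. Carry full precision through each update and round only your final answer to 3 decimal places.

After 'alert': P(compromised) = 0.7·0.2000 / (0.7·0.2000 + 0.2·0.8000) ≈ 0.4667
After 'alert': P(compromised) = 0.7·0.4667 / (0.7·0.4667 + 0.2·0.5333) ≈ 0.7538
After 'quiet': P(compromised) = 0.3·0.7538 / (0.3·0.7538 + 0.8·0.2462) ≈ 0.5345

0.535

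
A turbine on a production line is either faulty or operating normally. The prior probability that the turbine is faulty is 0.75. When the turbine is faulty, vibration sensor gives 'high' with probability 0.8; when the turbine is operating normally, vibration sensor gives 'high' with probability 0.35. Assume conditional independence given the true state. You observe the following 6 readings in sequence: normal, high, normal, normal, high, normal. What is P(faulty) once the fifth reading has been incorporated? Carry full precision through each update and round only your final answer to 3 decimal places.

0.313

After 'normal': P(faulty) = 0.2·0.7500 / (0.2·0.7500 + 0.65·0.2500) ≈ 0.4800
After 'high': P(faulty) = 0.8·0.4800 / (0.8·0.4800 + 0.35·0.5200) ≈ 0.6784
After 'normal': P(faulty) = 0.2·0.6784 / (0.2·0.6784 + 0.65·0.3216) ≈ 0.3936
After 'normal': P(faulty) = 0.2·0.3936 / (0.2·0.3936 + 0.65·0.6064) ≈ 0.1665
After 'high': P(faulty) = 0.8·0.1665 / (0.8·0.1665 + 0.35·0.8335) ≈ 0.3135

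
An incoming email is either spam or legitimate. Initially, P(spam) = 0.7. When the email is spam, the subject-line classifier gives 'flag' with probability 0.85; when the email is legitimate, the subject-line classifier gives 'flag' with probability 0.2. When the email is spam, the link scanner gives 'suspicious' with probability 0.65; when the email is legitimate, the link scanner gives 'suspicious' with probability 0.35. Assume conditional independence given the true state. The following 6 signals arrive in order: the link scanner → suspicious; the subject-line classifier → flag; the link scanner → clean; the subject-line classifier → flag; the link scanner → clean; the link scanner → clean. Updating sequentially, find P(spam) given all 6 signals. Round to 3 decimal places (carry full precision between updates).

Apply Bayes' rule sequentially, carrying P(spam) forward.
After the link scanner='suspicious': P(spam) = 0.65·0.7000 / (0.65·0.7000 + 0.35·0.3000) ≈ 0.8125
After the subject-line classifier='flag': P(spam) = 0.85·0.8125 / (0.85·0.8125 + 0.2·0.1875) ≈ 0.9485
After the link scanner='clean': P(spam) = 0.35·0.9485 / (0.35·0.9485 + 0.65·0.0515) ≈ 0.9084
After the subject-line classifier='flag': P(spam) = 0.85·0.9084 / (0.85·0.9084 + 0.2·0.0916) ≈ 0.9768
After the link scanner='clean': P(spam) = 0.35·0.9768 / (0.35·0.9768 + 0.65·0.0232) ≈ 0.9578
After the link scanner='clean': P(spam) = 0.35·0.9578 / (0.35·0.9578 + 0.65·0.0422) ≈ 0.9244

0.924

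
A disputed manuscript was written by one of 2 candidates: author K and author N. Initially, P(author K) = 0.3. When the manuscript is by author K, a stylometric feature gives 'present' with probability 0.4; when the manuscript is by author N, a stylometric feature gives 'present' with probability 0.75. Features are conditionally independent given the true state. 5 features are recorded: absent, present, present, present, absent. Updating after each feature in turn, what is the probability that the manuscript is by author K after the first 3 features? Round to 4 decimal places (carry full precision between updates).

0.2263

After 'absent': P(author K) = 0.6·0.3000 / (0.6·0.3000 + 0.25·0.7000) ≈ 0.5070
After 'present': P(author K) = 0.4·0.5070 / (0.4·0.5070 + 0.75·0.4930) ≈ 0.3542
After 'present': P(author K) = 0.4·0.3542 / (0.4·0.3542 + 0.75·0.6458) ≈ 0.2263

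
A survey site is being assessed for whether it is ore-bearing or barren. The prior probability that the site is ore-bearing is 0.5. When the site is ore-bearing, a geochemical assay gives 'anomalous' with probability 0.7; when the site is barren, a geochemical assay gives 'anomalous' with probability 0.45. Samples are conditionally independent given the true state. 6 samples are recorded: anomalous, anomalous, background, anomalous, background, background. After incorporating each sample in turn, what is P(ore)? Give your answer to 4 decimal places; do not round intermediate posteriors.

0.3792

After 'anomalous': P(ore) = 0.7·0.5000 / (0.7·0.5000 + 0.45·0.5000) ≈ 0.6087
After 'anomalous': P(ore) = 0.7·0.6087 / (0.7·0.6087 + 0.45·0.3913) ≈ 0.7076
After 'background': P(ore) = 0.3·0.7076 / (0.3·0.7076 + 0.55·0.2924) ≈ 0.5689
After 'anomalous': P(ore) = 0.7·0.5689 / (0.7·0.5689 + 0.45·0.4311) ≈ 0.6725
After 'background': P(ore) = 0.3·0.6725 / (0.3·0.6725 + 0.55·0.3275) ≈ 0.5283
After 'background': P(ore) = 0.3·0.5283 / (0.3·0.5283 + 0.55·0.4717) ≈ 0.3792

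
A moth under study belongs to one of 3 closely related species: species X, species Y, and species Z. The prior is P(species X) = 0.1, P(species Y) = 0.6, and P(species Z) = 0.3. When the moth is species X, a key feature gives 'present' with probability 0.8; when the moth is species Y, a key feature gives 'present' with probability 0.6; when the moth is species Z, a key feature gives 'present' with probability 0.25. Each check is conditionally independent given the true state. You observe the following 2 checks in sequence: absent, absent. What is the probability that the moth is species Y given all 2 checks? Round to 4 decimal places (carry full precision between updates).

0.3572

After 'absent': normaliser = 0.2·0.1000 + 0.4·0.6000 + 0.75·0.3000; P(species X) ≈ 0.0412, P(species Y) ≈ 0.4948, P(species Z) ≈ 0.4639
After 'absent': normaliser = 0.2·0.0412 + 0.4·0.4948 + 0.75·0.4639; P(species X) ≈ 0.0149, P(species Y) ≈ 0.3572, P(species Z) ≈ 0.6279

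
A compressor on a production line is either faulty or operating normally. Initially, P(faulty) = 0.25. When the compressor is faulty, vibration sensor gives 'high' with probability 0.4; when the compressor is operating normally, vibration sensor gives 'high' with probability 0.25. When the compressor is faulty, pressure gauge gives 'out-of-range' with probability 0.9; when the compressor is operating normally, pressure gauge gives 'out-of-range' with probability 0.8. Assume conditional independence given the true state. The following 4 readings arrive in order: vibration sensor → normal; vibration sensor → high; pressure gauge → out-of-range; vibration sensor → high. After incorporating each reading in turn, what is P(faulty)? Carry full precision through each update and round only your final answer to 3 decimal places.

Each posterior becomes the prior for the next update.
After vibration sensor='normal': P(faulty) = 0.6·0.2500 / (0.6·0.2500 + 0.75·0.7500) ≈ 0.2105
After vibration sensor='high': P(faulty) = 0.4·0.2105 / (0.4·0.2105 + 0.25·0.7895) ≈ 0.2991
After pressure gauge='out-of-range': P(faulty) = 0.9·0.2991 / (0.9·0.2991 + 0.8·0.7009) ≈ 0.3243
After vibration sensor='high': P(faulty) = 0.4·0.3243 / (0.4·0.3243 + 0.25·0.6757) ≈ 0.4344

0.434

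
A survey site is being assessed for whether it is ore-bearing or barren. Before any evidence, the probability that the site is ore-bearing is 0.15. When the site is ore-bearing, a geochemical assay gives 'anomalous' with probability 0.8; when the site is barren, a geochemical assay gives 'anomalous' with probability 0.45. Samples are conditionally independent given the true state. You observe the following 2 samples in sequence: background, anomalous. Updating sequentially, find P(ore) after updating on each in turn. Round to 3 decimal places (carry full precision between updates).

0.102

Each posterior becomes the prior for the next update.
After 'background': P(ore) = 0.2·0.1500 / (0.2·0.1500 + 0.55·0.8500) ≈ 0.0603
After 'anomalous': P(ore) = 0.8·0.0603 / (0.8·0.0603 + 0.45·0.9397) ≈ 0.1024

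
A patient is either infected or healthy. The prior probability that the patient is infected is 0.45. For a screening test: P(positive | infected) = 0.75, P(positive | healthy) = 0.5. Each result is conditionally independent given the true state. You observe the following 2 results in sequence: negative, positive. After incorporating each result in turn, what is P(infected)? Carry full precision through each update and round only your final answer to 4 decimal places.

After 'negative': P(infected) = 0.25·0.4500 / (0.25·0.4500 + 0.5·0.5500) ≈ 0.2903
After 'positive': P(infected) = 0.75·0.2903 / (0.75·0.2903 + 0.5·0.7097) ≈ 0.3803

0.3803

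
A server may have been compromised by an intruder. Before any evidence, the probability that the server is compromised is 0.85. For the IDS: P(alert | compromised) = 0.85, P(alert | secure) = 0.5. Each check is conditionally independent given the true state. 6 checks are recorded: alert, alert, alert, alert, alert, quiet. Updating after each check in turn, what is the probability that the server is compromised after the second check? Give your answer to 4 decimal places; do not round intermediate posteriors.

0.9425

After 'alert': P(compromised) = 0.85·0.8500 / (0.85·0.8500 + 0.5·0.1500) ≈ 0.9060
After 'alert': P(compromised) = 0.85·0.9060 / (0.85·0.9060 + 0.5·0.0940) ≈ 0.9425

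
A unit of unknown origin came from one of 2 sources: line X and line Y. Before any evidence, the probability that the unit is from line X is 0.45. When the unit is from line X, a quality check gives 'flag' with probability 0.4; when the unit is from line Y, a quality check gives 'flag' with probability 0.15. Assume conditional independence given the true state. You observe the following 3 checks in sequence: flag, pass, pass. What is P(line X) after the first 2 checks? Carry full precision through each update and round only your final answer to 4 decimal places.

0.6063

After 'flag': P(line X) = 0.4·0.4500 / (0.4·0.4500 + 0.15·0.5500) ≈ 0.6857
After 'pass': P(line X) = 0.6·0.6857 / (0.6·0.6857 + 0.85·0.3143) ≈ 0.6063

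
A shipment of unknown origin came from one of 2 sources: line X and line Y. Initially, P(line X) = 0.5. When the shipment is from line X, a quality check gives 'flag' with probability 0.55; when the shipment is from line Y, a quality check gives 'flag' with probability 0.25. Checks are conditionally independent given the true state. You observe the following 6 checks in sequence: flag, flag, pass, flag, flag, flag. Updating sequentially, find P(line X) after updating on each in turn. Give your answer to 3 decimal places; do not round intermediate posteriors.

0.969

After 'flag': P(line X) = 0.55·0.5000 / (0.55·0.5000 + 0.25·0.5000) ≈ 0.6875
After 'flag': P(line X) = 0.55·0.6875 / (0.55·0.6875 + 0.25·0.3125) ≈ 0.8288
After 'pass': P(line X) = 0.45·0.8288 / (0.45·0.8288 + 0.75·0.1712) ≈ 0.7439
After 'flag': P(line X) = 0.55·0.7439 / (0.55·0.7439 + 0.25·0.2561) ≈ 0.8647
After 'flag': P(line X) = 0.55·0.8647 / (0.55·0.8647 + 0.25·0.1353) ≈ 0.9336
After 'flag': P(line X) = 0.55·0.9336 / (0.55·0.9336 + 0.25·0.0664) ≈ 0.9687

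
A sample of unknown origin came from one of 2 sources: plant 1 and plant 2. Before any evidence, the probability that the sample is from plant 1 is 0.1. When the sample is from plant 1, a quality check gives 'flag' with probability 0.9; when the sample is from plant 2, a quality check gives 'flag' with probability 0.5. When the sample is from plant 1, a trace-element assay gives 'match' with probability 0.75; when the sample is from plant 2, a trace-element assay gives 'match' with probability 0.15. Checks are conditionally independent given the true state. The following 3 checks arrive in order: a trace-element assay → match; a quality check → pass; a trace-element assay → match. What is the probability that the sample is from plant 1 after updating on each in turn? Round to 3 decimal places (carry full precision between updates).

0.357

After a trace-element assay='match': P(plant 1) = 0.75·0.1000 / (0.75·0.1000 + 0.15·0.9000) ≈ 0.3571
After a quality check='pass': P(plant 1) = 0.1·0.3571 / (0.1·0.3571 + 0.5·0.6429) ≈ 0.1000
After a trace-element assay='match': P(plant 1) = 0.75·0.1000 / (0.75·0.1000 + 0.15·0.9000) ≈ 0.3571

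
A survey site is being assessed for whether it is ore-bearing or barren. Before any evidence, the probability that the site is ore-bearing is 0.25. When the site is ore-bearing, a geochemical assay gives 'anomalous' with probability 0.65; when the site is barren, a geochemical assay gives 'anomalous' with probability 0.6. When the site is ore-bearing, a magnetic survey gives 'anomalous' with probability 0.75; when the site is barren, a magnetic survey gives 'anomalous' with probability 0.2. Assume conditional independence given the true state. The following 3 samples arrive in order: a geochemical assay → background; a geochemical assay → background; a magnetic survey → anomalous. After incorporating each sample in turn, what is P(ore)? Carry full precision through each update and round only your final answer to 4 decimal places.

After a geochemical assay='background': P(ore) = 0.35·0.2500 / (0.35·0.2500 + 0.4·0.7500) ≈ 0.2258
After a geochemical assay='background': P(ore) = 0.35·0.2258 / (0.35·0.2258 + 0.4·0.7742) ≈ 0.2033
After a magnetic survey='anomalous': P(ore) = 0.75·0.2033 / (0.75·0.2033 + 0.2·0.7967) ≈ 0.4890

0.4890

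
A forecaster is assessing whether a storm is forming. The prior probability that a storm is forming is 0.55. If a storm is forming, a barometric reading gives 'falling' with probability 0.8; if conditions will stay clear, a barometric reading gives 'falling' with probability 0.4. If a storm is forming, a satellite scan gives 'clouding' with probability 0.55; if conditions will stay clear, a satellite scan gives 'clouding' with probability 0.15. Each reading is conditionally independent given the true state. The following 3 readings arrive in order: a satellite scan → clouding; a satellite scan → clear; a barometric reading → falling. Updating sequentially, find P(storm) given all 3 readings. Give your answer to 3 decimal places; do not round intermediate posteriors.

After a satellite scan='clouding': P(storm) = 0.55·0.5500 / (0.55·0.5500 + 0.15·0.4500) ≈ 0.8176
After a satellite scan='clear': P(storm) = 0.45·0.8176 / (0.45·0.8176 + 0.85·0.1824) ≈ 0.7035
After a barometric reading='falling': P(storm) = 0.8·0.7035 / (0.8·0.7035 + 0.4·0.2965) ≈ 0.8259

0.826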